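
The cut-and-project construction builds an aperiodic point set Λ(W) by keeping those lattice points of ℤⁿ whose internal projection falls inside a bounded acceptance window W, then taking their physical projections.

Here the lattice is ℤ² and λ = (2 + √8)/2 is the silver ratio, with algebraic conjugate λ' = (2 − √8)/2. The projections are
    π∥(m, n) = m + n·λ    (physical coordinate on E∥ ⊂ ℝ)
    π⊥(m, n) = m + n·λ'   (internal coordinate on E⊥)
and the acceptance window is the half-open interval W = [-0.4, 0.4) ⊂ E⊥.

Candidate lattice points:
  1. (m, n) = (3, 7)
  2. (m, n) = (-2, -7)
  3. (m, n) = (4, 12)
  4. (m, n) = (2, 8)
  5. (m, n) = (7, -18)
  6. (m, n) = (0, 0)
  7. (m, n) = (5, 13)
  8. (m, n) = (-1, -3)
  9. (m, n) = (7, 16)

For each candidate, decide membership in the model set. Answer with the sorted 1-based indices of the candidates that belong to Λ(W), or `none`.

λ' = (2−√8)/2 ≈ -0.41421.
[1] lift (3,7): star map gives 0.10051; window check -0.4 ≤ 0.10051 < 0.4 is true → IN Λ
[2] lift (-2,-7): star map gives 0.89949; window check -0.4 ≤ 0.89949 < 0.4 is false → out
[3] lift (4,12): star map gives -0.97056; window check -0.4 ≤ -0.97056 < 0.4 is false → out
[4] lift (2,8): star map gives -1.31371; window check -0.4 ≤ -1.31371 < 0.4 is false → out
[5] lift (7,-18): star map gives 14.45584; window check -0.4 ≤ 14.45584 < 0.4 is false → out
[6] lift (0,0): star map gives 0.00000; window check -0.4 ≤ 0.00000 < 0.4 is true → IN Λ
[7] lift (5,13): star map gives -0.38478; window check -0.4 ≤ -0.38478 < 0.4 is true → IN Λ
[8] lift (-1,-3): star map gives 0.24264; window check -0.4 ≤ 0.24264 < 0.4 is true → IN Λ
[9] lift (7,16): star map gives 0.37258; window check -0.4 ≤ 0.37258 < 0.4 is true → IN Λ

1, 6, 7, 8, 9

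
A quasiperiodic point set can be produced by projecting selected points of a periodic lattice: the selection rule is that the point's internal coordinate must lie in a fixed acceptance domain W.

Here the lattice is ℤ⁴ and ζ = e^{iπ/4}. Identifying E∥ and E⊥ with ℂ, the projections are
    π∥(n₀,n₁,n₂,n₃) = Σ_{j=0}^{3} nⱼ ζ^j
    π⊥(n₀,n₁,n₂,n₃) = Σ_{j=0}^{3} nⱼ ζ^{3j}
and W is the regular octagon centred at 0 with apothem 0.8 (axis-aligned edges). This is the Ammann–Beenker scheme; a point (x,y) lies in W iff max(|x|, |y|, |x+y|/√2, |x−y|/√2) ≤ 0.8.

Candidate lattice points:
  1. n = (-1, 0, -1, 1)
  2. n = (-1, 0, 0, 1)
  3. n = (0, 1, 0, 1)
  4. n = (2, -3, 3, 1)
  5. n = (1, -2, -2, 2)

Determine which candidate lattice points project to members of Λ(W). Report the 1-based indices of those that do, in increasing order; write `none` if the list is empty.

2

With ζ = e^{iπ/4} the internal vectors are ζ^0,ζ^3,ζ^6,ζ^9.
#1 (-1, 0, -1, 1): internal (-0.29289, 1.70711); octagon support 1.70711 vs apothem 0.8 → ∉ W
#2 (-1, 0, 0, 1): internal (-0.29289, 0.70711); octagon support 0.70711 vs apothem 0.8 → ∈ W
#3 (0, 1, 0, 1): internal (0.00000, 1.41421); octagon support 1.41421 vs apothem 0.8 → ∉ W
#4 (2, -3, 3, 1): internal (4.82843, -4.41421); octagon support 6.53553 vs apothem 0.8 → ∉ W
#5 (1, -2, -2, 2): internal (3.82843, 2.00000); octagon support 4.12132 vs apothem 0.8 → ∉ W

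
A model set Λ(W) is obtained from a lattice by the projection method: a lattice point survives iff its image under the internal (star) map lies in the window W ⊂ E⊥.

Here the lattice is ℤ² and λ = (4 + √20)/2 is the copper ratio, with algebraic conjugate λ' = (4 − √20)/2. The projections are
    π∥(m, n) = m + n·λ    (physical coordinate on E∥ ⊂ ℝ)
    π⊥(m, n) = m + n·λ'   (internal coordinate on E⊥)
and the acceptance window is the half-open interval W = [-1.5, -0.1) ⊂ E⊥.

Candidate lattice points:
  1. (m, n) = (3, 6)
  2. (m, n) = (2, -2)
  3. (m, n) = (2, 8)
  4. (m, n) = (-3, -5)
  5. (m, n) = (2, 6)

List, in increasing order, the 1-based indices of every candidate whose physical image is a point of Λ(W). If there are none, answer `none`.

Compute λ' = (4−√20)/2 = -0.236068, so π⊥(m,n) = m -0.236068·n.
[1] lift (3,6): star map gives 1.583592; window check -1.5 ≤ 1.583592 < -0.1 is false → out
[2] lift (2,-2): star map gives 2.472136; window check -1.5 ≤ 2.472136 < -0.1 is false → out
[3] lift (2,8): star map gives 0.111456; window check -1.5 ≤ 0.111456 < -0.1 is false → out
[4] lift (-3,-5): star map gives -1.819660; window check -1.5 ≤ -1.819660 < -0.1 is false → out
[5] lift (2,6): star map gives 0.583592; window check -1.5 ≤ 0.583592 < -0.1 is false → out

none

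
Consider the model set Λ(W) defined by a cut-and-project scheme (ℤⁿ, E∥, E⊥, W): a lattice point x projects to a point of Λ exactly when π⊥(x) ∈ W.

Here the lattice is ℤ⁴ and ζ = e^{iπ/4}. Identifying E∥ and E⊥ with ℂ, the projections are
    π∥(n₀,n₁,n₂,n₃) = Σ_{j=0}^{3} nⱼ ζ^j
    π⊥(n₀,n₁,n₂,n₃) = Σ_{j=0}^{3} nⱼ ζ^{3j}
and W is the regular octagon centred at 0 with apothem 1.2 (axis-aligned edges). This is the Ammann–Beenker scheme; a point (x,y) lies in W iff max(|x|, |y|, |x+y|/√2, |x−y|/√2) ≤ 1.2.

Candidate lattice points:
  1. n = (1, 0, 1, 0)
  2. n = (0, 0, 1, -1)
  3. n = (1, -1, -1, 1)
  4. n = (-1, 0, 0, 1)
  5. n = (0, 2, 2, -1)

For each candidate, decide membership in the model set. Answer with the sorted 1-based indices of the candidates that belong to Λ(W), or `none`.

Internal map: ζ^{3j} for j=0..3 gives (1,0), (−√2/2,√2/2), (0,−1), (√2/2,√2/2).
candidate 1: n = (1, 0, 1, 0) → π⊥ ≈ (+1.0000, -1.0000); max(|x|,|y|,|x±y|/√2) = 1.4142 > 1.2 ⇒ ∉ W
candidate 2: n = (0, 0, 1, -1) → π⊥ ≈ (-0.7071, -1.7071); max(|x|,|y|,|x±y|/√2) = 1.7071 > 1.2 ⇒ ∉ W
candidate 3: n = (1, -1, -1, 1) → π⊥ ≈ (+2.4142, +1.0000); max(|x|,|y|,|x±y|/√2) = 2.4142 > 1.2 ⇒ ∉ W
candidate 4: n = (-1, 0, 0, 1) → π⊥ ≈ (-0.2929, +0.7071); max(|x|,|y|,|x±y|/√2) = 0.7071 ≤ 1.2 ⇒ ∈ W
candidate 5: n = (0, 2, 2, -1) → π⊥ ≈ (-2.1213, -1.2929); max(|x|,|y|,|x±y|/√2) = 2.4142 > 1.2 ⇒ ∉ W

4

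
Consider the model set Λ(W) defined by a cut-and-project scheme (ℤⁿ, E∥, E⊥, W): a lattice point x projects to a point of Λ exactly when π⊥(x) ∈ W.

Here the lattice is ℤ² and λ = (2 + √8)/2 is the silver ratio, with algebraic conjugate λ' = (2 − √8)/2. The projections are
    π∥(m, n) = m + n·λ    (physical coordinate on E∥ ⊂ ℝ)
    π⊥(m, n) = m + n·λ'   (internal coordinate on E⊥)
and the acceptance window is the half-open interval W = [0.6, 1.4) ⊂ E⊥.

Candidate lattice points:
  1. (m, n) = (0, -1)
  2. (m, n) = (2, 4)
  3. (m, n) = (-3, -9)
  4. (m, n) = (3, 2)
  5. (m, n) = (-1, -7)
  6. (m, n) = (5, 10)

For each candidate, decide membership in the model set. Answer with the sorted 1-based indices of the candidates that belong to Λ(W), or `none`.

λ' = (2−√8)/2 ≈ -0.41421.
[1] lift (0,-1): star map gives 0.41421; window check 0.6 ≤ 0.41421 < 1.4 is false → out
[2] lift (2,4): star map gives 0.34315; window check 0.6 ≤ 0.34315 < 1.4 is false → out
[3] lift (-3,-9): star map gives 0.72792; window check 0.6 ≤ 0.72792 < 1.4 is true → IN Λ
[4] lift (3,2): star map gives 2.17157; window check 0.6 ≤ 2.17157 < 1.4 is false → out
[5] lift (-1,-7): star map gives 1.89949; window check 0.6 ≤ 1.89949 < 1.4 is false → out
[6] lift (5,10): star map gives 0.85786; window check 0.6 ≤ 0.85786 < 1.4 is true → IN Λ

3, 6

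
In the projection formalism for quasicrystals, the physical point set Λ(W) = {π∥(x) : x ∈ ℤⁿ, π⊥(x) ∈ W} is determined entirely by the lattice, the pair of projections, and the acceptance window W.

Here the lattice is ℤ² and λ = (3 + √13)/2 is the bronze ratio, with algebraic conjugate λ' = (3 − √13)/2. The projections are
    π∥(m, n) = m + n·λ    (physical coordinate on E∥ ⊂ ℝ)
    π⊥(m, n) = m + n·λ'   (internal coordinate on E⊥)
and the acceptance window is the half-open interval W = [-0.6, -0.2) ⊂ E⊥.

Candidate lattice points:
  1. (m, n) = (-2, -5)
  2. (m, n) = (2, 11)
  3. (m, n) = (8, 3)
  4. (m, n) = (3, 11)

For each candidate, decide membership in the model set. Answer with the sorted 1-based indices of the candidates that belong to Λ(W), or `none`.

Compute λ' = (3−√13)/2 = -0.3028, so π⊥(m,n) = m -0.3028·n.
#1 (-2,-5): internal coord -2 + (-5)·λ' = -0.4861; -0.4861 ∈ [-0.6, -0.2) → IN Λ
#2 (2,11): internal coord 2 + (11)·λ' = -1.3305; -1.3305 ∉ [-0.6, -0.2) → out
#3 (8,3): internal coord 8 + (3)·λ' = +7.0917; +7.0917 ∉ [-0.6, -0.2) → out
#4 (3,11): internal coord 3 + (11)·λ' = -0.3305; -0.3305 ∈ [-0.6, -0.2) → IN Λ

1, 4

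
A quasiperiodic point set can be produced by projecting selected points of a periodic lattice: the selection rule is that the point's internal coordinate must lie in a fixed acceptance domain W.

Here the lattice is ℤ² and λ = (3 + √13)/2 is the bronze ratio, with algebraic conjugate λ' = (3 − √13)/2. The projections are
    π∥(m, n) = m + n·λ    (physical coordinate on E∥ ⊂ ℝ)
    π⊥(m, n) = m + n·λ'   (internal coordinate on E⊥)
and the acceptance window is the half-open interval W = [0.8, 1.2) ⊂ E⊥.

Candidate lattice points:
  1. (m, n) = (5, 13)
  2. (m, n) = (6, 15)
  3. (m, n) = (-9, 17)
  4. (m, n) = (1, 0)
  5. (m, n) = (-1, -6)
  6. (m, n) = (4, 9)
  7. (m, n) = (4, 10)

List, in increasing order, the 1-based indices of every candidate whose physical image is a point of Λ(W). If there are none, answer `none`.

1, 4, 5, 7

Numerically λ ≈ 3.302776 and λ' = −1/λ ≈ -0.302776.
[1] lift (5,13): star map gives 1.063917; window check 0.8 ≤ 1.063917 < 1.2 is true → IN Λ
[2] lift (6,15): star map gives 1.458365; window check 0.8 ≤ 1.458365 < 1.2 is false → out
[3] lift (-9,17): star map gives -14.147186; window check 0.8 ≤ -14.147186 < 1.2 is false → out
[4] lift (1,0): star map gives 1.000000; window check 0.8 ≤ 1.000000 < 1.2 is true → IN Λ
[5] lift (-1,-6): star map gives 0.816654; window check 0.8 ≤ 0.816654 < 1.2 is true → IN Λ
[6] lift (4,9): star map gives 1.275019; window check 0.8 ≤ 1.275019 < 1.2 is false → out
[7] lift (4,10): star map gives 0.972244; window check 0.8 ≤ 0.972244 < 1.2 is true → IN Λ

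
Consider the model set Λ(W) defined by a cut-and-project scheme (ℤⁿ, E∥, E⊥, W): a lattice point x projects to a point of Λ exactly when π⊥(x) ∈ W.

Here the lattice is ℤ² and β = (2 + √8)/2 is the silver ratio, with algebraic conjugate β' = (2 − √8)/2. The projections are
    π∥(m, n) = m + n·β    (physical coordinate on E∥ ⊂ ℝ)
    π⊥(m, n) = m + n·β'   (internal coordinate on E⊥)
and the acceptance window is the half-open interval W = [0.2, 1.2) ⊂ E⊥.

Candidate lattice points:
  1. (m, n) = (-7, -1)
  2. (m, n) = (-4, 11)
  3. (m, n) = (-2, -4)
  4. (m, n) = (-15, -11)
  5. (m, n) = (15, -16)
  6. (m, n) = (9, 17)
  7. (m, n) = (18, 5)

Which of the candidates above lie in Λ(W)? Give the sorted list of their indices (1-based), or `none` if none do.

none

Numerically β ≈ 2.41421 and β' = −1/β ≈ -0.41421.
candidate 1: (m,n)=(-7,-1) → π∥ = -7-1·β ≈ -9.41421, π⊥ = -7-1·β' ≈ -6.58579 ∉ [0.2, 1.2) ⇒ out
candidate 2: (m,n)=(-4,11) → π∥ = -4+11·β ≈ 22.55635, π⊥ = -4+11·β' ≈ -8.55635 ∉ [0.2, 1.2) ⇒ out
candidate 3: (m,n)=(-2,-4) → π∥ = -2-4·β ≈ -11.65685, π⊥ = -2-4·β' ≈ -0.34315 ∉ [0.2, 1.2) ⇒ out
candidate 4: (m,n)=(-15,-11) → π∥ = -15-11·β ≈ -41.55635, π⊥ = -15-11·β' ≈ -10.44365 ∉ [0.2, 1.2) ⇒ out
candidate 5: (m,n)=(15,-16) → π∥ = 15-16·β ≈ -23.62742, π⊥ = 15-16·β' ≈ 21.62742 ∉ [0.2, 1.2) ⇒ out
candidate 6: (m,n)=(9,17) → π∥ = 9+17·β ≈ 50.04163, π⊥ = 9+17·β' ≈ 1.95837 ∉ [0.2, 1.2) ⇒ out
candidate 7: (m,n)=(18,5) → π∥ = 18+5·β ≈ 30.07107, π⊥ = 18+5·β' ≈ 15.92893 ∉ [0.2, 1.2) ⇒ out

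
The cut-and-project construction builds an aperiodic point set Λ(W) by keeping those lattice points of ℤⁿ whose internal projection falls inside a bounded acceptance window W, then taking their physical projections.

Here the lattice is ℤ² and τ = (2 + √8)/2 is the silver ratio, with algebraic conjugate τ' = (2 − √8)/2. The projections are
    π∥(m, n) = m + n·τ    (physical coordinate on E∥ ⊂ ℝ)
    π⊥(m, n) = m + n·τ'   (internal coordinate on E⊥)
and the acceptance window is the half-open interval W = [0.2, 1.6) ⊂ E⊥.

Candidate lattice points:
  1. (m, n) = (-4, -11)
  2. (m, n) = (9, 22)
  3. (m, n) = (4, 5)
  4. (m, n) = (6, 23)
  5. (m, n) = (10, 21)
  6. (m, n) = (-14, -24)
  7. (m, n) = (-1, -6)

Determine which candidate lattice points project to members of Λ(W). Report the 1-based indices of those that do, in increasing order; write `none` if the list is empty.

1, 5, 7

τ' = (2−√8)/2 ≈ -0.4142.
[1] lift (-4,-11): star map gives 0.5563; window check 0.2 ≤ 0.5563 < 1.6 is true → IN Λ
[2] lift (9,22): star map gives -0.1127; window check 0.2 ≤ -0.1127 < 1.6 is false → out
[3] lift (4,5): star map gives 1.9289; window check 0.2 ≤ 1.9289 < 1.6 is false → out
[4] lift (6,23): star map gives -3.5269; window check 0.2 ≤ -3.5269 < 1.6 is false → out
[5] lift (10,21): star map gives 1.3015; window check 0.2 ≤ 1.3015 < 1.6 is true → IN Λ
[6] lift (-14,-24): star map gives -4.0589; window check 0.2 ≤ -4.0589 < 1.6 is false → out
[7] lift (-1,-6): star map gives 1.4853; window check 0.2 ≤ 1.4853 < 1.6 is true → IN Λ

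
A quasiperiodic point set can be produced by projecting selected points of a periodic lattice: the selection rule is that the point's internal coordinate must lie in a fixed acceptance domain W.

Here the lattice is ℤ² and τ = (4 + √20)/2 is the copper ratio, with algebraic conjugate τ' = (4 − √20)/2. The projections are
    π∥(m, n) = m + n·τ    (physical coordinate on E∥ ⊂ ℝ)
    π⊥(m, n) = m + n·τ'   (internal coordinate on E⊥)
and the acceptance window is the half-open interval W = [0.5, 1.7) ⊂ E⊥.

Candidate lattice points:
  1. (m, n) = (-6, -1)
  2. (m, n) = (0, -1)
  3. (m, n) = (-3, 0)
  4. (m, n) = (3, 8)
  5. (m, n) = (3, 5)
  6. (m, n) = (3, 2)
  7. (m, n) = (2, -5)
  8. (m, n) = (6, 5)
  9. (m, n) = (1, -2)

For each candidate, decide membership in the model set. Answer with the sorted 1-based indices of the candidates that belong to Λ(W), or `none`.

4, 9

Compute τ' = (4−√20)/2 = -0.23607, so π⊥(m,n) = m -0.23607·n.
candidate 1: (m,n)=(-6,-1) → π∥ = -6-1·τ ≈ -10.23607, π⊥ = -6-1·τ' ≈ -5.76393 ∉ [0.5, 1.7) ⇒ out
candidate 2: (m,n)=(0,-1) → π∥ = 0-1·τ ≈ -4.23607, π⊥ = 0-1·τ' ≈ 0.23607 ∉ [0.5, 1.7) ⇒ out
candidate 3: (m,n)=(-3,0) → π∥ = -3+0·τ ≈ -3.00000, π⊥ = -3+0·τ' ≈ -3.00000 ∉ [0.5, 1.7) ⇒ out
candidate 4: (m,n)=(3,8) → π∥ = 3+8·τ ≈ 36.88854, π⊥ = 3+8·τ' ≈ 1.11146 ∈ [0.5, 1.7) ⇒ IN Λ
candidate 5: (m,n)=(3,5) → π∥ = 3+5·τ ≈ 24.18034, π⊥ = 3+5·τ' ≈ 1.81966 ∉ [0.5, 1.7) ⇒ out
candidate 6: (m,n)=(3,2) → π∥ = 3+2·τ ≈ 11.47214, π⊥ = 3+2·τ' ≈ 2.52786 ∉ [0.5, 1.7) ⇒ out
candidate 7: (m,n)=(2,-5) → π∥ = 2-5·τ ≈ -19.18034, π⊥ = 2-5·τ' ≈ 3.18034 ∉ [0.5, 1.7) ⇒ out
candidate 8: (m,n)=(6,5) → π∥ = 6+5·τ ≈ 27.18034, π⊥ = 6+5·τ' ≈ 4.81966 ∉ [0.5, 1.7) ⇒ out
candidate 9: (m,n)=(1,-2) → π∥ = 1-2·τ ≈ -7.47214, π⊥ = 1-2·τ' ≈ 1.47214 ∈ [0.5, 1.7) ⇒ IN Λ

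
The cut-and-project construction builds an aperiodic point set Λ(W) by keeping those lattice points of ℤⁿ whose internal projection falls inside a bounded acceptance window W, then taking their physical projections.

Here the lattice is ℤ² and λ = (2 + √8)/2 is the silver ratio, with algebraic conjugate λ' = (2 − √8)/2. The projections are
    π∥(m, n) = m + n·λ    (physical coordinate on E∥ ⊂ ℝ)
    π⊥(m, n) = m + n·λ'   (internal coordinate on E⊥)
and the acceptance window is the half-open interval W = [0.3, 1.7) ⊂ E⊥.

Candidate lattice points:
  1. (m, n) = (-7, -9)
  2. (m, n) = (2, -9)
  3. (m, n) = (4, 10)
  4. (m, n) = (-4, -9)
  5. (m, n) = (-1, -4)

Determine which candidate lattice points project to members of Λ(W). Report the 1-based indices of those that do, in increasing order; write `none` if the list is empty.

Compute λ' = (2−√8)/2 = -0.414214, so π⊥(m,n) = m -0.414214·n.
candidate 1: (m,n)=(-7,-9) → π∥ = -7-9·λ ≈ -28.727922, π⊥ = -7-9·λ' ≈ -3.272078 ∉ [0.3, 1.7) ⇒ out
candidate 2: (m,n)=(2,-9) → π∥ = 2-9·λ ≈ -19.727922, π⊥ = 2-9·λ' ≈ 5.727922 ∉ [0.3, 1.7) ⇒ out
candidate 3: (m,n)=(4,10) → π∥ = 4+10·λ ≈ 28.142136, π⊥ = 4+10·λ' ≈ -0.142136 ∉ [0.3, 1.7) ⇒ out
candidate 4: (m,n)=(-4,-9) → π∥ = -4-9·λ ≈ -25.727922, π⊥ = -4-9·λ' ≈ -0.272078 ∉ [0.3, 1.7) ⇒ out
candidate 5: (m,n)=(-1,-4) → π∥ = -1-4·λ ≈ -10.656854, π⊥ = -1-4·λ' ≈ 0.656854 ∈ [0.3, 1.7) ⇒ IN Λ

5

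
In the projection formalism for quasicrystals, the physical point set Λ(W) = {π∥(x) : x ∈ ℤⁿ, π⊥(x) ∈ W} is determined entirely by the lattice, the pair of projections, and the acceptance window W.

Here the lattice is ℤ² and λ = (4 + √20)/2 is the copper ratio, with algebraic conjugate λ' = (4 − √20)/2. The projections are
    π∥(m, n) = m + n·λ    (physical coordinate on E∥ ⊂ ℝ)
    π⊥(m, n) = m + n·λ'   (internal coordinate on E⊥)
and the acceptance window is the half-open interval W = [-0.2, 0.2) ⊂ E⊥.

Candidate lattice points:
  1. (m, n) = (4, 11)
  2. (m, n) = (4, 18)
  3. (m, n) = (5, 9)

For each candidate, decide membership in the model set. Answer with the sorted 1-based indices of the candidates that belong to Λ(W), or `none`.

λ' = (4−√20)/2 ≈ -0.236068.
[1] lift (4,11): star map gives 1.403252; window check -0.2 ≤ 1.403252 < 0.2 is false → out
[2] lift (4,18): star map gives -0.249224; window check -0.2 ≤ -0.249224 < 0.2 is false → out
[3] lift (5,9): star map gives 2.875388; window check -0.2 ≤ 2.875388 < 0.2 is false → out

none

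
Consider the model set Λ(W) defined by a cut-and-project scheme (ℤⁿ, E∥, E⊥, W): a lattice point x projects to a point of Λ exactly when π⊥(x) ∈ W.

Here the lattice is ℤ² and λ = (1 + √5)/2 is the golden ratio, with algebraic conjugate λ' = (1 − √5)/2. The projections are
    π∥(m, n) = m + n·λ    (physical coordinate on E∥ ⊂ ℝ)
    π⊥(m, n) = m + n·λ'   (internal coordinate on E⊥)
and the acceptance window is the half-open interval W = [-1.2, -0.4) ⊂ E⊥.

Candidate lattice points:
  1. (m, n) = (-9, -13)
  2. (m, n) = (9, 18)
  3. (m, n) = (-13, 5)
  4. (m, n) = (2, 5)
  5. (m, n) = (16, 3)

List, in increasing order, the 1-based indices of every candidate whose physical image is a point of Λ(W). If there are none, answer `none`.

1, 4

Numerically λ ≈ 1.61803 and λ' = −1/λ ≈ -0.61803.
#1 (-9,-13): internal coord -9 + (-13)·λ' = -0.96556; -0.96556 ∈ [-1.2, -0.4) → IN Λ
#2 (9,18): internal coord 9 + (18)·λ' = -2.12461; -2.12461 ∉ [-1.2, -0.4) → out
#3 (-13,5): internal coord -13 + (5)·λ' = -16.09017; -16.09017 ∉ [-1.2, -0.4) → out
#4 (2,5): internal coord 2 + (5)·λ' = -1.09017; -1.09017 ∈ [-1.2, -0.4) → IN Λ
#5 (16,3): internal coord 16 + (3)·λ' = +14.14590; +14.14590 ∉ [-1.2, -0.4) → out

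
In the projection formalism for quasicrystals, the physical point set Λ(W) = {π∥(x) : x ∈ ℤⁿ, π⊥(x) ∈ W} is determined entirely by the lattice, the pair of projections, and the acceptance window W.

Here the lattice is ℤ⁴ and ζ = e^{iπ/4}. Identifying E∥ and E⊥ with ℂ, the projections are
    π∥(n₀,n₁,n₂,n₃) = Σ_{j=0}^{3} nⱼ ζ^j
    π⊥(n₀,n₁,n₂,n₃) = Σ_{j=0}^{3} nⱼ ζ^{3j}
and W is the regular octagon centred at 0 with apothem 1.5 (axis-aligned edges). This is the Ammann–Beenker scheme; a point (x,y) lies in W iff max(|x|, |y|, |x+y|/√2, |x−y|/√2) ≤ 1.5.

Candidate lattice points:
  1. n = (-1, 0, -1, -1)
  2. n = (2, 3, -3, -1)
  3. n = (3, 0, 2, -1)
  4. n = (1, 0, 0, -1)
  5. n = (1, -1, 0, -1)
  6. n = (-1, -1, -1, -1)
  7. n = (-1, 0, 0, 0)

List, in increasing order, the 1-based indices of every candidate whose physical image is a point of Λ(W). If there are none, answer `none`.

4, 6, 7

π⊥(n) = n₀ + n₁ζ³ + n₂ζ⁶ + n₃ζ⁹ where ζ = e^{iπ/4}.
#1 (-1, 0, -1, -1): internal (-1.70711, 0.29289); octagon support 1.70711 vs apothem 1.5 → ∉ W
#2 (2, 3, -3, -1): internal (-0.82843, 4.41421); octagon support 4.41421 vs apothem 1.5 → ∉ W
#3 (3, 0, 2, -1): internal (2.29289, -2.70711); octagon support 3.53553 vs apothem 1.5 → ∉ W
#4 (1, 0, 0, -1): internal (0.29289, -0.70711); octagon support 0.70711 vs apothem 1.5 → ∈ W
#5 (1, -1, 0, -1): internal (1.00000, -1.41421); octagon support 1.70711 vs apothem 1.5 → ∉ W
#6 (-1, -1, -1, -1): internal (-1.00000, -0.41421); octagon support 1.00000 vs apothem 1.5 → ∈ W
#7 (-1, 0, 0, 0): internal (-1.00000, 0.00000); octagon support 1.00000 vs apothem 1.5 → ∈ W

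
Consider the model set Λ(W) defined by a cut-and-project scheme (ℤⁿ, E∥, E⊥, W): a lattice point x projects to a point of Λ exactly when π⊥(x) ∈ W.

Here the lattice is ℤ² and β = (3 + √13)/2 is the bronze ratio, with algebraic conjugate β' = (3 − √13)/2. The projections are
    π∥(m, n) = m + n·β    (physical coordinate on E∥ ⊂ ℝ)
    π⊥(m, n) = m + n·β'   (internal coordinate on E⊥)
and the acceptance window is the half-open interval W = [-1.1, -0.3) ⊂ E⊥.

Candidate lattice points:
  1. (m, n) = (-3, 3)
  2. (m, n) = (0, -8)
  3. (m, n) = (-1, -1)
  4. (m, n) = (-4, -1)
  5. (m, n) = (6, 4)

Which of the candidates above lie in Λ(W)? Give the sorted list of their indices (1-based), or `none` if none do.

Compute β' = (3−√13)/2 = -0.30278, so π⊥(m,n) = m -0.30278·n.
candidate 1: (m,n)=(-3,3) → π∥ = -3+3·β ≈ 6.90833, π⊥ = -3+3·β' ≈ -3.90833 ∉ [-1.1, -0.3) ⇒ out
candidate 2: (m,n)=(0,-8) → π∥ = 0-8·β ≈ -26.42221, π⊥ = 0-8·β' ≈ 2.42221 ∉ [-1.1, -0.3) ⇒ out
candidate 3: (m,n)=(-1,-1) → π∥ = -1-1·β ≈ -4.30278, π⊥ = -1-1·β' ≈ -0.69722 ∈ [-1.1, -0.3) ⇒ IN Λ
candidate 4: (m,n)=(-4,-1) → π∥ = -4-1·β ≈ -7.30278, π⊥ = -4-1·β' ≈ -3.69722 ∉ [-1.1, -0.3) ⇒ out
candidate 5: (m,n)=(6,4) → π∥ = 6+4·β ≈ 19.21110, π⊥ = 6+4·β' ≈ 4.78890 ∉ [-1.1, -0.3) ⇒ out

3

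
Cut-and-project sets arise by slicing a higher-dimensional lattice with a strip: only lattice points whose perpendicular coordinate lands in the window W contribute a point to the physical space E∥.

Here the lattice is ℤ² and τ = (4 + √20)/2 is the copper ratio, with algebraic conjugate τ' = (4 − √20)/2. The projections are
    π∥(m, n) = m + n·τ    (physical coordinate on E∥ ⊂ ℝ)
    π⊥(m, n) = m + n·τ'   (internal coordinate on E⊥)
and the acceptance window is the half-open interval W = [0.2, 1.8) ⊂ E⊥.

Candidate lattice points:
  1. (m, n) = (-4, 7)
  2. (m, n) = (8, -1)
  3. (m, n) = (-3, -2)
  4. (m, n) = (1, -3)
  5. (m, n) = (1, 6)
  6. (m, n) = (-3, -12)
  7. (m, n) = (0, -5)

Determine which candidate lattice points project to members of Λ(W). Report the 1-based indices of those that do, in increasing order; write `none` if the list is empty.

τ' = (4−√20)/2 ≈ -0.236068.
candidate 1: (m,n)=(-4,7) → π∥ = -4+7·τ ≈ 25.652476, π⊥ = -4+7·τ' ≈ -5.652476 ∉ [0.2, 1.8) ⇒ out
candidate 2: (m,n)=(8,-1) → π∥ = 8-1·τ ≈ 3.763932, π⊥ = 8-1·τ' ≈ 8.236068 ∉ [0.2, 1.8) ⇒ out
candidate 3: (m,n)=(-3,-2) → π∥ = -3-2·τ ≈ -11.472136, π⊥ = -3-2·τ' ≈ -2.527864 ∉ [0.2, 1.8) ⇒ out
candidate 4: (m,n)=(1,-3) → π∥ = 1-3·τ ≈ -11.708204, π⊥ = 1-3·τ' ≈ 1.708204 ∈ [0.2, 1.8) ⇒ IN Λ
candidate 5: (m,n)=(1,6) → π∥ = 1+6·τ ≈ 26.416408, π⊥ = 1+6·τ' ≈ -0.416408 ∉ [0.2, 1.8) ⇒ out
candidate 6: (m,n)=(-3,-12) → π∥ = -3-12·τ ≈ -53.832816, π⊥ = -3-12·τ' ≈ -0.167184 ∉ [0.2, 1.8) ⇒ out
candidate 7: (m,n)=(0,-5) → π∥ = 0-5·τ ≈ -21.180340, π⊥ = 0-5·τ' ≈ 1.180340 ∈ [0.2, 1.8) ⇒ IN Λ

4, 7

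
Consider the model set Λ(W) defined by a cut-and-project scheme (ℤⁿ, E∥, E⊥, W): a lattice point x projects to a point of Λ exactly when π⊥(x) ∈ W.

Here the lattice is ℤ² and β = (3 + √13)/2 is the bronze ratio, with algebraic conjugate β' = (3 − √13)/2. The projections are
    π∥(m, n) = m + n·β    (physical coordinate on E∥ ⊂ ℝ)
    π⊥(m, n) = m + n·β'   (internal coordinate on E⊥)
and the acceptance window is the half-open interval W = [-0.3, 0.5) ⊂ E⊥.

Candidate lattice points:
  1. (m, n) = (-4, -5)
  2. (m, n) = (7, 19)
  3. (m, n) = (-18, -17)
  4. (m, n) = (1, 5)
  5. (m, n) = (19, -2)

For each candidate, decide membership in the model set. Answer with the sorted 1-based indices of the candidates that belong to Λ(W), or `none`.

Numerically β ≈ 3.30278 and β' = −1/β ≈ -0.30278.
[1] lift (-4,-5): star map gives -2.48612; window check -0.3 ≤ -2.48612 < 0.5 is false → out
[2] lift (7,19): star map gives 1.24726; window check -0.3 ≤ 1.24726 < 0.5 is false → out
[3] lift (-18,-17): star map gives -12.85281; window check -0.3 ≤ -12.85281 < 0.5 is false → out
[4] lift (1,5): star map gives -0.51388; window check -0.3 ≤ -0.51388 < 0.5 is false → out
[5] lift (19,-2): star map gives 19.60555; window check -0.3 ≤ 19.60555 < 0.5 is false → out

none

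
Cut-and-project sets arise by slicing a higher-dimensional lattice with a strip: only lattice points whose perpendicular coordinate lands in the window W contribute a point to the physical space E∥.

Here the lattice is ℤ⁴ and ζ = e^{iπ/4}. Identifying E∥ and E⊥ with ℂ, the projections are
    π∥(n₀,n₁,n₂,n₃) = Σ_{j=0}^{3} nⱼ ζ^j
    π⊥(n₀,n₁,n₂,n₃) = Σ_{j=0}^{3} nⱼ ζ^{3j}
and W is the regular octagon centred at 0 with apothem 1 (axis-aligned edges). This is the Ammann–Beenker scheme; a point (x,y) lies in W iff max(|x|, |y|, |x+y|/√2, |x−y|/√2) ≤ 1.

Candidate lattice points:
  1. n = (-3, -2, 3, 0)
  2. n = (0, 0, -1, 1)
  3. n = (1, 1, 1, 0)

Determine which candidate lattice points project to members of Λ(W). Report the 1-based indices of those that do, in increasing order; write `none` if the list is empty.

With ζ = e^{iπ/4} the internal vectors are ζ^0,ζ^3,ζ^6,ζ^9.
candidate 1: n = (-3, -2, 3, 0) → π⊥ ≈ (-1.58579, -4.41421); max(|x|,|y|,|x±y|/√2) = 4.41421 > 1 ⇒ ∉ W
candidate 2: n = (0, 0, -1, 1) → π⊥ ≈ (+0.70711, +1.70711); max(|x|,|y|,|x±y|/√2) = 1.70711 > 1 ⇒ ∉ W
candidate 3: n = (1, 1, 1, 0) → π⊥ ≈ (+0.29289, -0.29289); max(|x|,|y|,|x±y|/√2) = 0.41421 ≤ 1 ⇒ ∈ W

3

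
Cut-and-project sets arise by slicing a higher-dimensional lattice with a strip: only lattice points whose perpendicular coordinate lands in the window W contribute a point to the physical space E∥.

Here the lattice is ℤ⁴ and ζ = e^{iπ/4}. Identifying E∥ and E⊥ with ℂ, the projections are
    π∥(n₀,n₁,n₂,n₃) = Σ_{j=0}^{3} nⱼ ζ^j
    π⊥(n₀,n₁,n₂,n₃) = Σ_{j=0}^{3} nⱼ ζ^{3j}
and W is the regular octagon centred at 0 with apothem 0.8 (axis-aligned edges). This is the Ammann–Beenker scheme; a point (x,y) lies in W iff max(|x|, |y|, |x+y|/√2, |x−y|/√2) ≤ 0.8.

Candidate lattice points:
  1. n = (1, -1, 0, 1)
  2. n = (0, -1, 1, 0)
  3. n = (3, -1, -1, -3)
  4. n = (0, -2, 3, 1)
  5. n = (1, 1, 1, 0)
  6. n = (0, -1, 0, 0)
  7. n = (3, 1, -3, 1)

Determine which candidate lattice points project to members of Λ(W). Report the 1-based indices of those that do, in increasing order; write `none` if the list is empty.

Internal map: ζ^{3j} for j=0..3 gives (1,0), (−√2/2,√2/2), (0,−1), (√2/2,√2/2).
#1 (1, -1, 0, 1): internal (2.414214, 0.000000); octagon support 2.414214 vs apothem 0.8 → ∉ W
#2 (0, -1, 1, 0): internal (0.707107, -1.707107); octagon support 1.707107 vs apothem 0.8 → ∉ W
#3 (3, -1, -1, -3): internal (1.585786, -1.828427); octagon support 2.414214 vs apothem 0.8 → ∉ W
#4 (0, -2, 3, 1): internal (2.121320, -3.707107); octagon support 4.121320 vs apothem 0.8 → ∉ W
#5 (1, 1, 1, 0): internal (0.292893, -0.292893); octagon support 0.414214 vs apothem 0.8 → ∈ W
#6 (0, -1, 0, 0): internal (0.707107, -0.707107); octagon support 1.000000 vs apothem 0.8 → ∉ W
#7 (3, 1, -3, 1): internal (3.000000, 4.414214); octagon support 5.242641 vs apothem 0.8 → ∉ W

5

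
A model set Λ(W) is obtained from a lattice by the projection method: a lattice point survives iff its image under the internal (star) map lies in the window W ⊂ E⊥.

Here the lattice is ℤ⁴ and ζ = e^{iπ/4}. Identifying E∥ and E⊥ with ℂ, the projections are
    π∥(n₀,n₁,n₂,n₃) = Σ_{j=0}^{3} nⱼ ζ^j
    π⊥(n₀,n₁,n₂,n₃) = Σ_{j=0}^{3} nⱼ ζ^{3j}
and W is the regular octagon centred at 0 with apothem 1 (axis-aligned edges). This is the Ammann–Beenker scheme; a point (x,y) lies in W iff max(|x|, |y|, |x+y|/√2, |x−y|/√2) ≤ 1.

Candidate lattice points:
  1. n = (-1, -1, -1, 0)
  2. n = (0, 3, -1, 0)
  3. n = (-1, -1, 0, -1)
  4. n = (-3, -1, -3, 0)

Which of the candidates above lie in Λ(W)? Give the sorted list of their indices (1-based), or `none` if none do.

1

With ζ = e^{iπ/4} the internal vectors are ζ^0,ζ^3,ζ^6,ζ^9.
#1 (-1, -1, -1, 0): internal (-0.292893, 0.292893); octagon support 0.414214 vs apothem 1 → ∈ W
#2 (0, 3, -1, 0): internal (-2.121320, 3.121320); octagon support 3.707107 vs apothem 1 → ∉ W
#3 (-1, -1, 0, -1): internal (-1.000000, -1.414214); octagon support 1.707107 vs apothem 1 → ∉ W
#4 (-3, -1, -3, 0): internal (-2.292893, 2.292893); octagon support 3.242641 vs apothem 1 → ∉ W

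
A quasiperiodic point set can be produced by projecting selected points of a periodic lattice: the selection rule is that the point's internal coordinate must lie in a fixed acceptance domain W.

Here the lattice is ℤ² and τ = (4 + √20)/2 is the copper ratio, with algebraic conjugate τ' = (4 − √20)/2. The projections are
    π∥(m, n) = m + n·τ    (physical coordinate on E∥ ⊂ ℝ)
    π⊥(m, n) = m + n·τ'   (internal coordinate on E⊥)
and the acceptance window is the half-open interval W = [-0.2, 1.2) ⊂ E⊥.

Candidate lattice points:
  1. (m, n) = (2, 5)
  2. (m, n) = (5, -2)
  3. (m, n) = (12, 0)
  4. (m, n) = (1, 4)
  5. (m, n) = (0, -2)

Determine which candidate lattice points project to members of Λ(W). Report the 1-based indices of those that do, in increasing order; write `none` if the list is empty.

Numerically τ ≈ 4.236068 and τ' = −1/τ ≈ -0.236068.
[1] lift (2,5): star map gives 0.819660; window check -0.2 ≤ 0.819660 < 1.2 is true → IN Λ
[2] lift (5,-2): star map gives 5.472136; window check -0.2 ≤ 5.472136 < 1.2 is false → out
[3] lift (12,0): star map gives 12.000000; window check -0.2 ≤ 12.000000 < 1.2 is false → out
[4] lift (1,4): star map gives 0.055728; window check -0.2 ≤ 0.055728 < 1.2 is true → IN Λ
[5] lift (0,-2): star map gives 0.472136; window check -0.2 ≤ 0.472136 < 1.2 is true → IN Λ

1, 4, 5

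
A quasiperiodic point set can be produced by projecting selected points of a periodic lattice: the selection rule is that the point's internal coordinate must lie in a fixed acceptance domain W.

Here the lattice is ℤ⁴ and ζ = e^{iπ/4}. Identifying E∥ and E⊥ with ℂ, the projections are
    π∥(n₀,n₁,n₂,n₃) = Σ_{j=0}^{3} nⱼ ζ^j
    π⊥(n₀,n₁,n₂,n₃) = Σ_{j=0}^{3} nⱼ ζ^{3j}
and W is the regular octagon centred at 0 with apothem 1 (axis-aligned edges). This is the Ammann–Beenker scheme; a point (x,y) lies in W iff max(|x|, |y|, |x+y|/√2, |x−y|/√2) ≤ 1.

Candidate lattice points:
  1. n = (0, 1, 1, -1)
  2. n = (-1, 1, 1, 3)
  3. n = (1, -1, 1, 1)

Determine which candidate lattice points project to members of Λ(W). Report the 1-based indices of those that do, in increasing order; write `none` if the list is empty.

Internal map: ζ^{3j} for j=0..3 gives (1,0), (−√2/2,√2/2), (0,−1), (√2/2,√2/2).
#1 (0, 1, 1, -1): internal (-1.4142, -1.0000); octagon support 1.7071 vs apothem 1 → ∉ W
#2 (-1, 1, 1, 3): internal (0.4142, 1.8284); octagon support 1.8284 vs apothem 1 → ∉ W
#3 (1, -1, 1, 1): internal (2.4142, -1.0000); octagon support 2.4142 vs apothem 1 → ∉ W

none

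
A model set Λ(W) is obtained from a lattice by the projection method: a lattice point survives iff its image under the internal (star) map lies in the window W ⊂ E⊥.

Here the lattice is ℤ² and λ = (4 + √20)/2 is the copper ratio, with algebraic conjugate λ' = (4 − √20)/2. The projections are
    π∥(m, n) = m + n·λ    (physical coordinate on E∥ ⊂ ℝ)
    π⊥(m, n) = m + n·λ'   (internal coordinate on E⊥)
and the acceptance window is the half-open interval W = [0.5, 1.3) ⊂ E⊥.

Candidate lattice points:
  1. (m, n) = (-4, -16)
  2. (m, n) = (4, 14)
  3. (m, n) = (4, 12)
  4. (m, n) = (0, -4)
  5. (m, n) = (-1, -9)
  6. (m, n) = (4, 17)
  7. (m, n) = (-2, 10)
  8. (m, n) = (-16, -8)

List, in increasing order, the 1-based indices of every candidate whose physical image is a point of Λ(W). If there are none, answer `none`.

2, 3, 4, 5

Numerically λ ≈ 4.2361 and λ' = −1/λ ≈ -0.2361.
#1 (-4,-16): internal coord -4 + (-16)·λ' = -0.2229; -0.2229 ∉ [0.5, 1.3) → out
#2 (4,14): internal coord 4 + (14)·λ' = +0.6950; +0.6950 ∈ [0.5, 1.3) → IN Λ
#3 (4,12): internal coord 4 + (12)·λ' = +1.1672; +1.1672 ∈ [0.5, 1.3) → IN Λ
#4 (0,-4): internal coord 0 + (-4)·λ' = +0.9443; +0.9443 ∈ [0.5, 1.3) → IN Λ
#5 (-1,-9): internal coord -1 + (-9)·λ' = +1.1246; +1.1246 ∈ [0.5, 1.3) → IN Λ
#6 (4,17): internal coord 4 + (17)·λ' = -0.0132; -0.0132 ∉ [0.5, 1.3) → out
#7 (-2,10): internal coord -2 + (10)·λ' = -4.3607; -4.3607 ∉ [0.5, 1.3) → out
#8 (-16,-8): internal coord -16 + (-8)·λ' = -14.1115; -14.1115 ∉ [0.5, 1.3) → out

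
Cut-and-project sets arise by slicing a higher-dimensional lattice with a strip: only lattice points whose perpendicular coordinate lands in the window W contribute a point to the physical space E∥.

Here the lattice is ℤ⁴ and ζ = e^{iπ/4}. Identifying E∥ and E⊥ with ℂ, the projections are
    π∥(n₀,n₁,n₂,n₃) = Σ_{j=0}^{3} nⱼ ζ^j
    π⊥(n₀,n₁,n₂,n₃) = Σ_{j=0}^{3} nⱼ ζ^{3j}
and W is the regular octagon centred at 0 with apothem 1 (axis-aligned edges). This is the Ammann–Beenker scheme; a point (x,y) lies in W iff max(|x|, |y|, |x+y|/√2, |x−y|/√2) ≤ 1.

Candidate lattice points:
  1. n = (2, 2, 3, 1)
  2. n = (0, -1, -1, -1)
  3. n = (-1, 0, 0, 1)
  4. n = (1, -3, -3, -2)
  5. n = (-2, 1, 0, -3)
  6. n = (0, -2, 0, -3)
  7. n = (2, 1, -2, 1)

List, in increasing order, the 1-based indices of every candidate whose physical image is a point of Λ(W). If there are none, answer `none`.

Internal map: ζ^{3j} for j=0..3 gives (1,0), (−√2/2,√2/2), (0,−1), (√2/2,√2/2).
#1 (2, 2, 3, 1): internal (1.29289, -0.87868); octagon support 1.53553 vs apothem 1 → ∉ W
#2 (0, -1, -1, -1): internal (0.00000, -0.41421); octagon support 0.41421 vs apothem 1 → ∈ W
#3 (-1, 0, 0, 1): internal (-0.29289, 0.70711); octagon support 0.70711 vs apothem 1 → ∈ W
#4 (1, -3, -3, -2): internal (1.70711, -0.53553); octagon support 1.70711 vs apothem 1 → ∉ W
#5 (-2, 1, 0, -3): internal (-4.82843, -1.41421); octagon support 4.82843 vs apothem 1 → ∉ W
#6 (0, -2, 0, -3): internal (-0.70711, -3.53553); octagon support 3.53553 vs apothem 1 → ∉ W
#7 (2, 1, -2, 1): internal (2.00000, 3.41421); octagon support 3.82843 vs apothem 1 → ∉ W

2, 3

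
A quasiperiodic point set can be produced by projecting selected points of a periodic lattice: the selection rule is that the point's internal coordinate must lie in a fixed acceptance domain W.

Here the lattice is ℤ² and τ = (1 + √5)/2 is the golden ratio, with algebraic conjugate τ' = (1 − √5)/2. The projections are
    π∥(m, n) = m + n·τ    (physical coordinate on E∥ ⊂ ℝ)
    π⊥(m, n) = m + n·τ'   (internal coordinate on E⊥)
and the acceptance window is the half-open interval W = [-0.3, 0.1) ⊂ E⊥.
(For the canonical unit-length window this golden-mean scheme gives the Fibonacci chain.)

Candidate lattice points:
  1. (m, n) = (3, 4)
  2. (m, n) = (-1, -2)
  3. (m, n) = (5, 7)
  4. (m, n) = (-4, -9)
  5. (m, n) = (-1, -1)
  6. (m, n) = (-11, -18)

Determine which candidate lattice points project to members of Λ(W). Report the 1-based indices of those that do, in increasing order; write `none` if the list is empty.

none

Numerically τ ≈ 1.6180 and τ' = −1/τ ≈ -0.6180.
[1] lift (3,4): star map gives 0.5279; window check -0.3 ≤ 0.5279 < 0.1 is false → out
[2] lift (-1,-2): star map gives 0.2361; window check -0.3 ≤ 0.2361 < 0.1 is false → out
[3] lift (5,7): star map gives 0.6738; window check -0.3 ≤ 0.6738 < 0.1 is false → out
[4] lift (-4,-9): star map gives 1.5623; window check -0.3 ≤ 1.5623 < 0.1 is false → out
[5] lift (-1,-1): star map gives -0.3820; window check -0.3 ≤ -0.3820 < 0.1 is false → out
[6] lift (-11,-18): star map gives 0.1246; window check -0.3 ≤ 0.1246 < 0.1 is false → out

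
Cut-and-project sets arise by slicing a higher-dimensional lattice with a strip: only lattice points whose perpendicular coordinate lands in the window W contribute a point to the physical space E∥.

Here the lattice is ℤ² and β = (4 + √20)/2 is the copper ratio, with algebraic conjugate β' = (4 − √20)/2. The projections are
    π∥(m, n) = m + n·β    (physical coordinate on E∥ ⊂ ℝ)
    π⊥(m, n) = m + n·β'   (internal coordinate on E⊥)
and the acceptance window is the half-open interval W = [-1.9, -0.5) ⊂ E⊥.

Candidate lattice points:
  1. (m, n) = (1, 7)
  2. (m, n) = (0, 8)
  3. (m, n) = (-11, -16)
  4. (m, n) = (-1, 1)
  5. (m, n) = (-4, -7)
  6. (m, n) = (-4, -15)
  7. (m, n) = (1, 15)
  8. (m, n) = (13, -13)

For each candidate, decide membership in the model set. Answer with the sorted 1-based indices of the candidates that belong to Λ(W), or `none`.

1, 2, 4

Compute β' = (4−√20)/2 = -0.236068, so π⊥(m,n) = m -0.236068·n.
[1] lift (1,7): star map gives -0.652476; window check -1.9 ≤ -0.652476 < -0.5 is true → IN Λ
[2] lift (0,8): star map gives -1.888544; window check -1.9 ≤ -1.888544 < -0.5 is true → IN Λ
[3] lift (-11,-16): star map gives -7.222912; window check -1.9 ≤ -7.222912 < -0.5 is false → out
[4] lift (-1,1): star map gives -1.236068; window check -1.9 ≤ -1.236068 < -0.5 is true → IN Λ
[5] lift (-4,-7): star map gives -2.347524; window check -1.9 ≤ -2.347524 < -0.5 is false → out
[6] lift (-4,-15): star map gives -0.458980; window check -1.9 ≤ -0.458980 < -0.5 is false → out
[7] lift (1,15): star map gives -2.541020; window check -1.9 ≤ -2.541020 < -0.5 is false → out
[8] lift (13,-13): star map gives 16.068884; window check -1.9 ≤ 16.068884 < -0.5 is false → out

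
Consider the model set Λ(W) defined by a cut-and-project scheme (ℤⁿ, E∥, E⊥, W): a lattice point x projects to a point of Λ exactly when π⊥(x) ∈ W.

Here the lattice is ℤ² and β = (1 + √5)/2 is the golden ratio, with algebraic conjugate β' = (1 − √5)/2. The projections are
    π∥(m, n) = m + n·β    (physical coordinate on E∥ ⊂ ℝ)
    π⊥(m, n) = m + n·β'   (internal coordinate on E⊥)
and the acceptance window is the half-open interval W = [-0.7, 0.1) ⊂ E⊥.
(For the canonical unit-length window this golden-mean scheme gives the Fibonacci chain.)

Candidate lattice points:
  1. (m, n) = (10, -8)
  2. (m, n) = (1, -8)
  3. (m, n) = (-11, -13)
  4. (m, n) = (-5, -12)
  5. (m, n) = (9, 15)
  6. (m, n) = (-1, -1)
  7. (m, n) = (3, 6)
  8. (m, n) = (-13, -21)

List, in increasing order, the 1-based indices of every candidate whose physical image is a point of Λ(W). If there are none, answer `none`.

5, 6, 8

Numerically β ≈ 1.618034 and β' = −1/β ≈ -0.618034.
#1 (10,-8): internal coord 10 + (-8)·β' = +14.944272; +14.944272 ∉ [-0.7, 0.1) → out
#2 (1,-8): internal coord 1 + (-8)·β' = +5.944272; +5.944272 ∉ [-0.7, 0.1) → out
#3 (-11,-13): internal coord -11 + (-13)·β' = -2.965558; -2.965558 ∉ [-0.7, 0.1) → out
#4 (-5,-12): internal coord -5 + (-12)·β' = +2.416408; +2.416408 ∉ [-0.7, 0.1) → out
#5 (9,15): internal coord 9 + (15)·β' = -0.270510; -0.270510 ∈ [-0.7, 0.1) → IN Λ
#6 (-1,-1): internal coord -1 + (-1)·β' = -0.381966; -0.381966 ∈ [-0.7, 0.1) → IN Λ
#7 (3,6): internal coord 3 + (6)·β' = -0.708204; -0.708204 ∉ [-0.7, 0.1) → out
#8 (-13,-21): internal coord -13 + (-21)·β' = -0.021286; -0.021286 ∈ [-0.7, 0.1) → IN Λ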